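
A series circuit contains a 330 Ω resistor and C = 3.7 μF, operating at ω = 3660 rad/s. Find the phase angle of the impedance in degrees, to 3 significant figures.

-12.6°

X_C = 1/(ωC) = 73.8 Ω
Z = 330 − j73.8 Ω
|Z| = √(330² + 73.8²) = 338 Ω
∠Z = arctan(-73.8/330) = -12.6°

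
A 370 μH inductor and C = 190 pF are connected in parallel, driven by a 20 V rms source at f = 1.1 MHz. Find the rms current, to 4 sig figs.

18.44 mA

ω = 2πf = 6.912e+06 rad/s
X_L = ωL = 2557 Ω
X_C = 1/(ωC) = 761.5 Ω
Parallel: admittances add. Y = 1/(jωL) + jωC
Y = (0 + j0.0009221) S
|Y| = 0.0009221 S → |Z| = 1/|Y| = 1084 Ω, ∠Z = −∠Y = -90.00°
I = V/|Z| = 20/1084 = 18.44 mA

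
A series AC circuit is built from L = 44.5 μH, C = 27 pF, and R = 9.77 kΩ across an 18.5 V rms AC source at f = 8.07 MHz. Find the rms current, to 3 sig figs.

1.87 mA

ω = 2πf = 5.071e+07 rad/s
X_L = ωL = 2260 Ω
X_C = 1/(ωC) = 730 Ω
Net reactance X = X_L − X_C = 1530 Ω
Z = 9770 + j1530 Ω
|Z| = √(9770² + 1530²) = 9890 Ω
I = V/|Z| = 18.5/9890 = 1.87 mA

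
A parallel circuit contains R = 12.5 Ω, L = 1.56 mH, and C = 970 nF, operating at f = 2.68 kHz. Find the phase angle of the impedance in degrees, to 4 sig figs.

ω = 2πf = 16840 rad/s
X_L = ωL = 26.27 Ω
X_C = 1/(ωC) = 61.22 Ω
Parallel: admittances add. Y = 1/R + 1/(jωL) + jωC
Y = (0.08000 − j0.02173) S
|Y| = 0.08290 S → |Z| = 1/|Y| = 12.06 Ω, ∠Z = −∠Y = 15.20°

15.20°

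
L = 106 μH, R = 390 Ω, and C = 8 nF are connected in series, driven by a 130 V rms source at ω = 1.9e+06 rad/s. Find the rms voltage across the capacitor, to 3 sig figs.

20.7 V

X_L = ωL = 201 Ω
X_C = 1/(ωC) = 65.8 Ω
Net reactance X = X_L − X_C = 136 Ω
Z = 390 + j136 Ω
|Z| = √(390² + 136²) = 413 Ω
I = V/|Z| = 315 mA
V_C = I·|Z_C| = 0.315 × 65.8 = 20.7 V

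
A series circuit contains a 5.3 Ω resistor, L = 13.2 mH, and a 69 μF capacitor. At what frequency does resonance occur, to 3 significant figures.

167 Hz

ω₀ = 1/√(LC) = 1/√(0.0132 × 6.9e-05) = 1048 rad/s
f₀ = ω₀/(2π) = 167 Hz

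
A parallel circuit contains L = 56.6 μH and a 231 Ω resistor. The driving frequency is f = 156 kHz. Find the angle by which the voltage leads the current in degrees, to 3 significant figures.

ω = 2πf = 980200 rad/s
X_L = ωL = 55.5 Ω
Parallel: admittances add. Y = 1/R + 1/(jωL)
Y = (0.00433 − j0.0180) S
|Y| = 0.0185 S → |Z| = 1/|Y| = 53.9 Ω, ∠Z = −∠Y = 76.5°

76.5°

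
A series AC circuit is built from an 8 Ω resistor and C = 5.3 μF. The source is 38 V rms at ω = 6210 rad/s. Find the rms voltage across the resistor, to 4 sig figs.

X_C = 1/(ωC) = 30.38 Ω
Z = 8.000 − j30.38 Ω
|Z| = √(8.000² + 30.38²) = 31.42 Ω
I = V/|Z| = 1.209 A
V_R = I·|Z_R| = 1.209 × 8.000 = 9.676 V

9.676 V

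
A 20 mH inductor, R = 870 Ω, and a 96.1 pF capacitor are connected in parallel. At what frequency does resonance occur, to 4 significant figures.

114.8 kHz

ω₀ = 1/√(LC) = 1/√(0.02 × 9.61e-11) = 721300 rad/s
f₀ = ω₀/(2π) = 114.8 kHz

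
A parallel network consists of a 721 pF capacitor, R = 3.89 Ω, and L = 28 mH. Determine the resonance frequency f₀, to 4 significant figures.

ω₀ = 1/√(LC) = 1/√(0.028 × 7.21e-10) = 222600 rad/s
f₀ = ω₀/(2π) = 35.42 kHz

35.42 kHz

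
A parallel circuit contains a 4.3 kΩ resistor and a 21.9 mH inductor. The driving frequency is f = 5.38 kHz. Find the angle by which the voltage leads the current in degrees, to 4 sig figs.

ω = 2πf = 33800 rad/s
X_L = ωL = 740.3 Ω
Parallel: admittances add. Y = 1/R + 1/(jωL)
Y = (0.0002326 − j0.001351) S
|Y| = 0.001371 S → |Z| = 1/|Y| = 729.6 Ω, ∠Z = −∠Y = 80.23°

80.23°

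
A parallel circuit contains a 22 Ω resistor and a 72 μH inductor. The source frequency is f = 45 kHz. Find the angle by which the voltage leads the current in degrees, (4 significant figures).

47.22°

ω = 2πf = 282700 rad/s
X_L = ωL = 20.36 Ω
Parallel: admittances add. Y = 1/R + 1/(jωL)
Y = (0.04545 − j0.04912) S
|Y| = 0.06693 S → |Z| = 1/|Y| = 14.94 Ω, ∠Z = −∠Y = 47.22°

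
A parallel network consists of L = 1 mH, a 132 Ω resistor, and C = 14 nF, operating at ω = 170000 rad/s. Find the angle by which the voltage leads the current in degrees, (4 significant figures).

X_L = ωL = 170.0 Ω
X_C = 1/(ωC) = 420.2 Ω
Parallel: admittances add. Y = 1/R + 1/(jωL) + jωC
Y = (0.007576 − j0.003502) S
|Y| = 0.008346 S → |Z| = 1/|Y| = 119.8 Ω, ∠Z = −∠Y = 24.81°

24.81°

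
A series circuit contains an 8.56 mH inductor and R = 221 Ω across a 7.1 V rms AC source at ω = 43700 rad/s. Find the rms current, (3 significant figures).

16.3 mA

X_L = ωL = 374 Ω
Z = 221 + j374 Ω
|Z| = √(221² + 374²) = 434 Ω
I = V/|Z| = 7.1/434 = 16.3 mA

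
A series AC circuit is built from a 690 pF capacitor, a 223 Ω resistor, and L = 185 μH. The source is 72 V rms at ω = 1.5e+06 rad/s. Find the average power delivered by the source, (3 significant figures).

2.21 W

X_L = ωL = 278 Ω
X_C = 1/(ωC) = 966 Ω
Net reactance X = X_L − X_C = -689 Ω
Z = 223 − j689 Ω
|Z| = √(223² + 689²) = 724 Ω
∠Z = arctan(-689/223) = -72.1°
I = V/|Z| = 99.5 mA
P = VI cos φ = 72 × 0.0995 × cos(-72.1°) = 2.21 W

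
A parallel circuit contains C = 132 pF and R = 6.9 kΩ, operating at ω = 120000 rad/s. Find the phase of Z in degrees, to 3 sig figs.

-6.24°

X_C = 1/(ωC) = 63100 Ω
Parallel: admittances add. Y = 1/R + jωC
Y = (0.000145 + j1.58e-05) S
|Y| = 0.000146 S → |Z| = 1/|Y| = 6860 Ω, ∠Z = −∠Y = -6.24°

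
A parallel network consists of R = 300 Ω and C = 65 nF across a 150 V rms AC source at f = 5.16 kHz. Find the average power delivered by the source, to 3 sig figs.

ω = 2πf = 32420 rad/s
X_C = 1/(ωC) = 475 Ω
Parallel: admittances add. Y = 1/R + jωC
Y = (0.00333 + j0.00211) S
|Y| = 0.00394 S → |Z| = 1/|Y| = 254 Ω, ∠Z = −∠Y = -32.3°
I = V/|Z| = 592 mA
P = VI cos φ = 150 × 0.592 × cos(-32.3°) = 75.0 W

75.0 W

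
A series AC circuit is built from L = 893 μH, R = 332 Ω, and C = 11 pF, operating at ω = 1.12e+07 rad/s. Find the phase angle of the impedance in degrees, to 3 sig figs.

80.0°

X_L = ωL = 10000 Ω
X_C = 1/(ωC) = 8120 Ω
Net reactance X = X_L − X_C = 1880 Ω
Z = 332 + j1880 Ω
|Z| = √(332² + 1880²) = 1910 Ω
∠Z = arctan(1880/332) = 80.0°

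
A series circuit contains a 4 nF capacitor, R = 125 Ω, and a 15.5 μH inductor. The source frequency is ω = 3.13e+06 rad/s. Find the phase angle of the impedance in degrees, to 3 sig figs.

-14.1°

X_L = ωL = 48.5 Ω
X_C = 1/(ωC) = 79.9 Ω
Net reactance X = X_L − X_C = -31.4 Ω
Z = 125 − j31.4 Ω
|Z| = √(125² + 31.4²) = 129 Ω
∠Z = arctan(-31.4/125) = -14.1°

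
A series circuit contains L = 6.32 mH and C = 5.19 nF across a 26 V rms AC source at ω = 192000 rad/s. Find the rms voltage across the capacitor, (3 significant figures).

X_L = ωL = 1210 Ω
X_C = 1/(ωC) = 1000 Ω
Net reactance X = X_L − X_C = 210 Ω
Z = j210 Ω
|Z| = √(0² + 210²) = 210 Ω
I = V/|Z| = 124 mA
V_C = I·|Z_C| = 0.124 × 1000 = 124 V

124 V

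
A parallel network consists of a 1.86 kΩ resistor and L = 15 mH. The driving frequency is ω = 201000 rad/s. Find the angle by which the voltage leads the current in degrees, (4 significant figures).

X_L = ωL = 3015 Ω
Parallel: admittances add. Y = 1/R + 1/(jωL)
Y = (0.0005376 − j0.0003317) S
|Y| = 0.0006317 S → |Z| = 1/|Y| = 1583 Ω, ∠Z = −∠Y = 31.67°

31.67°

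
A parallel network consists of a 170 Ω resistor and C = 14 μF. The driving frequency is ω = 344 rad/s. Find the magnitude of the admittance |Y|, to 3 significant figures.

X_C = 1/(ωC) = 208 Ω
Parallel: admittances add. Y = 1/R + jωC
Y = (0.00588 + j0.00482) S
|Y| = 0.00760 S → |Z| = 1/|Y| = 132 Ω, ∠Z = −∠Y = -39.3°

7.60 mS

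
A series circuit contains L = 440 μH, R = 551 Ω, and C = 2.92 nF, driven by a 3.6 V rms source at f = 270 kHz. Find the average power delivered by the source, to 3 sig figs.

ω = 2πf = 1.696e+06 rad/s
X_L = ωL = 746 Ω
X_C = 1/(ωC) = 202 Ω
Net reactance X = X_L − X_C = 545 Ω
Z = 551 + j545 Ω
|Z| = √(551² + 545²) = 775 Ω
∠Z = arctan(545/551) = 44.7°
I = V/|Z| = 4.65 mA
P = VI cos φ = 3.6 × 0.00465 × cos(44.7°) = 11.9 mW

11.9 mW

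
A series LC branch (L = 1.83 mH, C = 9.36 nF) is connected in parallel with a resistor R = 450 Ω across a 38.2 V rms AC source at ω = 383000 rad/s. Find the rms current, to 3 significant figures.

124 mA

X_L = ωL = 701 Ω
X_C = 1/(ωC) = 279 Ω
Branch 1: Z₁ = R = 450 Ω
Branch 2 (series LC): Z₂ = j(X_L − X_C) = j422 Ω
Parallel: Z = Z₁Z₂/(Z₁+Z₂), |Z| = 308 Ω, ∠Z = 46.8°
I = V/|Z| = 38.2/308 = 124 mA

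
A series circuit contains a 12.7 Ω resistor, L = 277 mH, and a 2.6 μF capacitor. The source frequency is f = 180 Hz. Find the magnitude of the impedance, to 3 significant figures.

29.7 Ω

ω = 2πf = 1131 rad/s
X_L = ωL = 313 Ω
X_C = 1/(ωC) = 340 Ω
Net reactance X = X_L − X_C = -26.8 Ω
Z = 12.7 − j26.8 Ω
|Z| = √(12.7² + 26.8²) = 29.7 Ω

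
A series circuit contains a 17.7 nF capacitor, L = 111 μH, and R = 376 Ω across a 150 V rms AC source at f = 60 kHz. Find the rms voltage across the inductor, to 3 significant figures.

16.0 V

ω = 2πf = 377000 rad/s
X_L = ωL = 41.8 Ω
X_C = 1/(ωC) = 150 Ω
Net reactance X = X_L − X_C = -108 Ω
Z = 376 − j108 Ω
|Z| = √(376² + 108²) = 391 Ω
I = V/|Z| = 383 mA
V_L = I·|Z_L| = 0.383 × 41.8 = 16.0 V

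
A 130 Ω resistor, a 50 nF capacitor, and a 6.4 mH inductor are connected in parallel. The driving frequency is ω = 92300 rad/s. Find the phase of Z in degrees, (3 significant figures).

-20.8°

X_L = ωL = 591 Ω
X_C = 1/(ωC) = 217 Ω
Parallel: admittances add. Y = 1/R + 1/(jωL) + jωC
Y = (0.00769 + j0.00292) S
|Y| = 0.00823 S → |Z| = 1/|Y| = 122 Ω, ∠Z = −∠Y = -20.8°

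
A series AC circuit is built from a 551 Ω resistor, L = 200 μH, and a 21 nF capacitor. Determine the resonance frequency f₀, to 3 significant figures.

77.7 kHz

ω₀ = 1/√(LC) = 1/√(0.0002 × 2.1e-08) = 488000 rad/s
f₀ = ω₀/(2π) = 77.7 kHz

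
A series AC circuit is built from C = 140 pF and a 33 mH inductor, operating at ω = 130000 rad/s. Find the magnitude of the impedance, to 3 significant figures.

50700 Ω

X_L = ωL = 4290 Ω
X_C = 1/(ωC) = 54900 Ω
Net reactance X = X_L − X_C = -50700 Ω
Z = − j50700 Ω
|Z| = √(0² + 50700²) = 50700 Ω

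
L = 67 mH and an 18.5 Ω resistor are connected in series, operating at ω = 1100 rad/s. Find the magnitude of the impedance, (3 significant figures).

76.0 Ω

X_L = ωL = 73.7 Ω
Z = 18.5 + j73.7 Ω
|Z| = √(18.5² + 73.7²) = 76.0 Ω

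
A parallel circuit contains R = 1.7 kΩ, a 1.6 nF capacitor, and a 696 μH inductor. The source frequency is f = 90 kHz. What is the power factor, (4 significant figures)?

ω = 2πf = 565500 rad/s
X_L = ωL = 393.6 Ω
X_C = 1/(ωC) = 1105 Ω
Parallel: admittances add. Y = 1/R + 1/(jωL) + jωC
Y = (0.0005882 − j0.001636) S
|Y| = 0.001739 S → |Z| = 1/|Y| = 575.2 Ω, ∠Z = −∠Y = 70.22°
cos φ = cos(70.22°) = 0.3383

0.3383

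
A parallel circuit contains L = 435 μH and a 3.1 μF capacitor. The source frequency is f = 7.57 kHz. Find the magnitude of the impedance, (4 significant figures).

ω = 2πf = 47560 rad/s
X_L = ωL = 20.69 Ω
X_C = 1/(ωC) = 6.782 Ω
Parallel: admittances add. Y = 1/(jωL) + jωC
Y = (0 + j0.09912) S
|Y| = 0.09912 S → |Z| = 1/|Y| = 10.09 Ω, ∠Z = −∠Y = -90.00°

10.09 Ω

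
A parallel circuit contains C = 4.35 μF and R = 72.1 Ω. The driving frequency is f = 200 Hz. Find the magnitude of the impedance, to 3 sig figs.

67.1 Ω

ω = 2πf = 1257 rad/s
X_C = 1/(ωC) = 183 Ω
Parallel: admittances add. Y = 1/R + jωC
Y = (0.0139 + j0.00547) S
|Y| = 0.0149 S → |Z| = 1/|Y| = 67.1 Ω, ∠Z = −∠Y = -21.5°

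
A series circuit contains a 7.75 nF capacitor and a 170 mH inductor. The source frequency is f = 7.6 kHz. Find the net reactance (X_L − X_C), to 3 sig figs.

5420 Ω

ω = 2πf = 47750 rad/s
X_L = ωL = 8120 Ω
X_C = 1/(ωC) = 2700 Ω
X = 8120 − 2700 = 5420 Ω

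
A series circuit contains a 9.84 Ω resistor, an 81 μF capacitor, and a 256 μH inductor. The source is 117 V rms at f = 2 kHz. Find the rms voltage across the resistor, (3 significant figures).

114 V

ω = 2πf = 12570 rad/s
X_L = ωL = 3.22 Ω
X_C = 1/(ωC) = 0.982 Ω
Net reactance X = X_L − X_C = 2.23 Ω
Z = 9.84 + j2.23 Ω
|Z| = √(9.84² + 2.23²) = 10.1 Ω
I = V/|Z| = 11.6 A
V_R = I·|Z_R| = 11.6 × 9.84 = 114 V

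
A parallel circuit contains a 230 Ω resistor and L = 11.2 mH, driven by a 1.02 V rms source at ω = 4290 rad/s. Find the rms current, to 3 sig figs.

X_L = ωL = 48.0 Ω
Parallel: admittances add. Y = 1/R + 1/(jωL)
Y = (0.00435 − j0.0208) S
|Y| = 0.0213 S → |Z| = 1/|Y| = 47.0 Ω, ∠Z = −∠Y = 78.2°
I = V/|Z| = 1.02/47.0 = 21.7 mA

21.7 mA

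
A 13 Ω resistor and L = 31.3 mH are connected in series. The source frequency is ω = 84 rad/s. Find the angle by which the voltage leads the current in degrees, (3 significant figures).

X_L = ωL = 2.63 Ω
Z = 13.0 + j2.63 Ω
|Z| = √(13.0² + 2.63²) = 13.3 Ω
∠Z = arctan(2.63/13.0) = 11.4°

11.4°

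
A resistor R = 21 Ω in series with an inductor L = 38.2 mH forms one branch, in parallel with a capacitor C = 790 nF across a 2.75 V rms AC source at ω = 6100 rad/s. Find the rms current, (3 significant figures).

X_L = ωL = 233 Ω
X_C = 1/(ωC) = 208 Ω
Branch 1 (R+jX_L): Z₁ = 21.0 + j233 Ω, |Z₁| = 234 Ω
Branch 2 (−jX_C): Z₂ = −j208 Ω
Parallel: Z = Z₁Z₂/(Z₁+Z₂), |Z| = 1470 Ω, ∠Z = -55.7°
I = V/|Z| = 2.75/1470 = 1.87 mA

1.87 mA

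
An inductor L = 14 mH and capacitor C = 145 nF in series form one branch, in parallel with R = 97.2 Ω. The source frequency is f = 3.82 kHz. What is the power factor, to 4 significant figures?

0.4479

ω = 2πf = 24000 rad/s
X_L = ωL = 336.0 Ω
X_C = 1/(ωC) = 287.3 Ω
Branch 1: Z₁ = R = 97.20 Ω
Branch 2 (series LC): Z₂ = j(X_L − X_C) = j48.69 Ω
Parallel: Z = Z₁Z₂/(Z₁+Z₂), |Z| = 43.53 Ω, ∠Z = 63.39°
cos φ = cos(63.39°) = 0.4479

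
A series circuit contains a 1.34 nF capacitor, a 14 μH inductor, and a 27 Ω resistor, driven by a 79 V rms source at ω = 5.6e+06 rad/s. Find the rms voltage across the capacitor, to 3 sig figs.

X_L = ωL = 78.4 Ω
X_C = 1/(ωC) = 133 Ω
Net reactance X = X_L − X_C = -54.9 Ω
Z = 27.0 − j54.9 Ω
|Z| = √(27.0² + 54.9²) = 61.1 Ω
I = V/|Z| = 1.29 A
V_C = I·|Z_C| = 1.29 × 133 = 172 V

172 V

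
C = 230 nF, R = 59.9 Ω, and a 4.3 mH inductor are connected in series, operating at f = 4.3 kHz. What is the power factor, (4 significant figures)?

ω = 2πf = 27020 rad/s
X_L = ωL = 116.2 Ω
X_C = 1/(ωC) = 160.9 Ω
Net reactance X = X_L − X_C = -44.75 Ω
Z = 59.90 − j44.75 Ω
|Z| = √(59.90² + 44.75²) = 74.77 Ω
∠Z = arctan(-44.75/59.90) = -36.76°
cos φ = cos(-36.76°) = 0.8011

0.8011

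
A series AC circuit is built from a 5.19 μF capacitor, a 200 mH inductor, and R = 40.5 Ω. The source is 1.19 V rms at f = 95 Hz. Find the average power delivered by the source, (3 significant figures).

ω = 2πf = 596.9 rad/s
X_L = ωL = 119 Ω
X_C = 1/(ωC) = 323 Ω
Net reactance X = X_L − X_C = -203 Ω
Z = 40.5 − j203 Ω
|Z| = √(40.5² + 203²) = 207 Ω
∠Z = arctan(-203/40.5) = -78.7°
I = V/|Z| = 5.74 mA
P = VI cos φ = 1.19 × 0.00574 × cos(-78.7°) = 1.33 mW

1.33 mW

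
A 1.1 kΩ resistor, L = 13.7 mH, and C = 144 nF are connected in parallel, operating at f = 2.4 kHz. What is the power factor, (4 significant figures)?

0.3224

ω = 2πf = 15080 rad/s
X_L = ωL = 206.6 Ω
X_C = 1/(ωC) = 460.5 Ω
Parallel: admittances add. Y = 1/R + 1/(jωL) + jωC
Y = (0.0009091 − j0.002669) S
|Y| = 0.002820 S → |Z| = 1/|Y| = 354.7 Ω, ∠Z = −∠Y = 71.19°
cos φ = cos(71.19°) = 0.3224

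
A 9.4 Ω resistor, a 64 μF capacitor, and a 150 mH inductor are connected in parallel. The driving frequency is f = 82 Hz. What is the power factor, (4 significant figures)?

ω = 2πf = 515.2 rad/s
X_L = ωL = 77.28 Ω
X_C = 1/(ωC) = 30.33 Ω
Parallel: admittances add. Y = 1/R + 1/(jωL) + jωC
Y = (0.1064 + j0.02003) S
|Y| = 0.1083 S → |Z| = 1/|Y| = 9.238 Ω, ∠Z = −∠Y = -10.67°
cos φ = cos(-10.67°) = 0.9827

0.9827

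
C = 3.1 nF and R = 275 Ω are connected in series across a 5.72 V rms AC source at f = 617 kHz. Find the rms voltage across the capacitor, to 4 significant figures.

ω = 2πf = 3.877e+06 rad/s
X_C = 1/(ωC) = 83.21 Ω
Z = 275.0 − j83.21 Ω
|Z| = √(275.0² + 83.21²) = 287.3 Ω
I = V/|Z| = 19.91 mA
V_C = I·|Z_C| = 0.01991 × 83.21 = 1.657 V

1.657 V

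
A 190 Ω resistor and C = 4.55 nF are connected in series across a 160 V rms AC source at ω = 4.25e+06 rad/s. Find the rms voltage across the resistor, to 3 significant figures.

154 V

X_C = 1/(ωC) = 51.7 Ω
Z = 190 − j51.7 Ω
|Z| = √(190² + 51.7²) = 197 Ω
I = V/|Z| = 813 mA
V_R = I·|Z_R| = 0.813 × 190 = 154 V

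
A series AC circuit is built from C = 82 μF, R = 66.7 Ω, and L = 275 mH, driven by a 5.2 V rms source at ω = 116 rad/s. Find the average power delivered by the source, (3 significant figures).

184 mW

X_L = ωL = 31.9 Ω
X_C = 1/(ωC) = 105 Ω
Net reactance X = X_L − X_C = -73.2 Ω
Z = 66.7 − j73.2 Ω
|Z| = √(66.7² + 73.2²) = 99.1 Ω
∠Z = arctan(-73.2/66.7) = -47.7°
I = V/|Z| = 52.5 mA
P = VI cos φ = 5.2 × 0.0525 × cos(-47.7°) = 184 mW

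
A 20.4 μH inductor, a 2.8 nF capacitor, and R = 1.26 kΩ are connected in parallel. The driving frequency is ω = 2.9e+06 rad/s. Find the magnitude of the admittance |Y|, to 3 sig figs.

8.82 mS

X_L = ωL = 59.2 Ω
X_C = 1/(ωC) = 123 Ω
Parallel: admittances add. Y = 1/R + 1/(jωL) + jωC
Y = (0.000794 − j0.00878) S
|Y| = 0.00882 S → |Z| = 1/|Y| = 113 Ω, ∠Z = −∠Y = 84.8°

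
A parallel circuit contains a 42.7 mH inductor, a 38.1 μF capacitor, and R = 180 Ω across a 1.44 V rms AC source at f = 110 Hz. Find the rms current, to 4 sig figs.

ω = 2πf = 691.2 rad/s
X_L = ωL = 29.51 Ω
X_C = 1/(ωC) = 37.98 Ω
Parallel: admittances add. Y = 1/R + 1/(jωL) + jωC
Y = (0.005556 − j0.007552) S
|Y| = 0.009375 S → |Z| = 1/|Y| = 106.7 Ω, ∠Z = −∠Y = 53.66°
I = V/|Z| = 1.44/106.7 = 13.50 mA

13.50 mA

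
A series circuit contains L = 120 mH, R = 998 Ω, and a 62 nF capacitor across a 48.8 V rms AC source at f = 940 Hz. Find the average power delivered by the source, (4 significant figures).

ω = 2πf = 5906 rad/s
X_L = ωL = 708.7 Ω
X_C = 1/(ωC) = 2731 Ω
Net reactance X = X_L − X_C = -2022 Ω
Z = 998.0 − j2022 Ω
|Z| = √(998.0² + 2022²) = 2255 Ω
∠Z = arctan(-2022/998.0) = -63.73°
I = V/|Z| = 21.64 mA
P = VI cos φ = 48.8 × 0.02164 × cos(-63.73°) = 467.4 mW

467.4 mW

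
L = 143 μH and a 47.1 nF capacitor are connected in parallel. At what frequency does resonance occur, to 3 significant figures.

ω₀ = 1/√(LC) = 1/√(0.000143 × 4.71e-08) = 385300 rad/s
f₀ = ω₀/(2π) = 61.3 kHz

61.3 kHz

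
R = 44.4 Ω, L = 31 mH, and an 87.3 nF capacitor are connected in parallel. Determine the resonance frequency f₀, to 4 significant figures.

ω₀ = 1/√(LC) = 1/√(0.031 × 8.73e-08) = 19220 rad/s
f₀ = ω₀/(2π) = 3.059 kHz

3.059 kHz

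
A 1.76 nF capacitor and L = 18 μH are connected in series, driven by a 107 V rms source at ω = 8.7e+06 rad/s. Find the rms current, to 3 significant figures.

1.17 A

X_L = ωL = 157 Ω
X_C = 1/(ωC) = 65.3 Ω
Net reactance X = X_L − X_C = 91.3 Ω
Z = j91.3 Ω
|Z| = √(0² + 91.3²) = 91.3 Ω
I = V/|Z| = 107/91.3 = 1.17 A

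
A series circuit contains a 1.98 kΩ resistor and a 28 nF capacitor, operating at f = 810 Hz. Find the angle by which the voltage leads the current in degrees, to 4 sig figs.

-74.24°

ω = 2πf = 5089 rad/s
X_C = 1/(ωC) = 7017 Ω
Z = 1980 − j7017 Ω
|Z| = √(1980² + 7017²) = 7291 Ω
∠Z = arctan(-7017/1980) = -74.24°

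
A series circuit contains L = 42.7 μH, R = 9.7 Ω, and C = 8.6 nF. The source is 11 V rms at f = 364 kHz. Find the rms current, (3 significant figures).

230 mA

ω = 2πf = 2.287e+06 rad/s
X_L = ωL = 97.7 Ω
X_C = 1/(ωC) = 50.8 Ω
Net reactance X = X_L − X_C = 46.8 Ω
Z = 9.70 + j46.8 Ω
|Z| = √(9.70² + 46.8²) = 47.8 Ω
I = V/|Z| = 11/47.8 = 230 mA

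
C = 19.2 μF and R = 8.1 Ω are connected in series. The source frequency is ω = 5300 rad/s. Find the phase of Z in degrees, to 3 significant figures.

-50.5°

X_C = 1/(ωC) = 9.83 Ω
Z = 8.10 − j9.83 Ω
|Z| = √(8.10² + 9.83²) = 12.7 Ω
∠Z = arctan(-9.83/8.10) = -50.5°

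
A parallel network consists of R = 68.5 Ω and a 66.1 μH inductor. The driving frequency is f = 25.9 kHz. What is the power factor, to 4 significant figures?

ω = 2πf = 162700 rad/s
X_L = ωL = 10.76 Ω
Parallel: admittances add. Y = 1/R + 1/(jωL)
Y = (0.01460 − j0.09296) S
|Y| = 0.09410 S → |Z| = 1/|Y| = 10.63 Ω, ∠Z = −∠Y = 81.08°
cos φ = cos(81.08°) = 0.1551

0.1551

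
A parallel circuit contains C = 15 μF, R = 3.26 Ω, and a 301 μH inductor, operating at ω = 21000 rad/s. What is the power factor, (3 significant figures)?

0.890

X_L = ωL = 6.32 Ω
X_C = 1/(ωC) = 3.17 Ω
Parallel: admittances add. Y = 1/R + 1/(jωL) + jωC
Y = (0.307 + j0.157) S
|Y| = 0.344 S → |Z| = 1/|Y| = 2.90 Ω, ∠Z = −∠Y = -27.1°
cos φ = cos(-27.1°) = 0.890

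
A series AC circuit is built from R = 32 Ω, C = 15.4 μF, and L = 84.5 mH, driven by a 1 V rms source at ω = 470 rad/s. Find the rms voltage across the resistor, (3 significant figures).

X_L = ωL = 39.7 Ω
X_C = 1/(ωC) = 138 Ω
Net reactance X = X_L − X_C = -98.4 Ω
Z = 32.0 − j98.4 Ω
|Z| = √(32.0² + 98.4²) = 104 Ω
I = V/|Z| = 9.66 mA
V_R = I·|Z_R| = 0.00966 × 32.0 = 0.309 V

0.309 V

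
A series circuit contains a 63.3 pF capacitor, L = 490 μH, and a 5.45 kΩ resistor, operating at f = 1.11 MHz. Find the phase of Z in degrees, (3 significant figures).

11.9°

ω = 2πf = 6.974e+06 rad/s
X_L = ωL = 3420 Ω
X_C = 1/(ωC) = 2270 Ω
Net reactance X = X_L − X_C = 1150 Ω
Z = 5450 + j1150 Ω
|Z| = √(5450² + 1150²) = 5570 Ω
∠Z = arctan(1150/5450) = 11.9°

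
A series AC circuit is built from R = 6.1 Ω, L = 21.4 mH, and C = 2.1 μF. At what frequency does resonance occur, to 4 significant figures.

750.8 Hz

ω₀ = 1/√(LC) = 1/√(0.0214 × 2.1e-06) = 4717 rad/s
f₀ = ω₀/(2π) = 750.8 Hz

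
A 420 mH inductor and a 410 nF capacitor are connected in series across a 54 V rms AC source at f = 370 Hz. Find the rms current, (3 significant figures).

742 mA

ω = 2πf = 2325 rad/s
X_L = ωL = 976 Ω
X_C = 1/(ωC) = 1050 Ω
Net reactance X = X_L − X_C = -72.7 Ω
Z = − j72.7 Ω
|Z| = √(0² + 72.7²) = 72.7 Ω
I = V/|Z| = 54/72.7 = 742 mA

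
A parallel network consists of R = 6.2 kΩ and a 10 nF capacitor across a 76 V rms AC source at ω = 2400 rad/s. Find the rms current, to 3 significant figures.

12.4 mA

X_C = 1/(ωC) = 41700 Ω
Parallel: admittances add. Y = 1/R + jωC
Y = (0.000161 + j2.4e-05) S
|Y| = 0.000163 S → |Z| = 1/|Y| = 6130 Ω, ∠Z = −∠Y = -8.46°
I = V/|Z| = 76/6130 = 12.4 mA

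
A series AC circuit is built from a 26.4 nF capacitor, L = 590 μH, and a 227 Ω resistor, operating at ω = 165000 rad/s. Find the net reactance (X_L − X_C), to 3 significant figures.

X_L = ωL = 97.4 Ω
X_C = 1/(ωC) = 230 Ω
X = 97.4 − 230 = -132 Ω

-132 Ω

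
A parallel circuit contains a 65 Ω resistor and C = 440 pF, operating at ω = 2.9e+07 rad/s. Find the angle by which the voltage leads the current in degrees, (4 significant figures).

X_C = 1/(ωC) = 78.37 Ω
Parallel: admittances add. Y = 1/R + jωC
Y = (0.01538 + j0.01276) S
|Y| = 0.01999 S → |Z| = 1/|Y| = 50.03 Ω, ∠Z = −∠Y = -39.67°

-39.67°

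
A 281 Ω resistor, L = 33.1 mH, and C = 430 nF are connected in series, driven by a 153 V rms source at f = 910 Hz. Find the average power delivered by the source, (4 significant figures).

52.10 W

ω = 2πf = 5718 rad/s
X_L = ωL = 189.3 Ω
X_C = 1/(ωC) = 406.7 Ω
Net reactance X = X_L − X_C = -217.5 Ω
Z = 281.0 − j217.5 Ω
|Z| = √(281.0² + 217.5²) = 355.3 Ω
∠Z = arctan(-217.5/281.0) = -37.74°
I = V/|Z| = 430.6 mA
P = VI cos φ = 153 × 0.4306 × cos(-37.74°) = 52.10 W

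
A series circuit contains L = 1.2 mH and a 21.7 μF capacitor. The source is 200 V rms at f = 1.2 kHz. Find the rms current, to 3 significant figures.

ω = 2πf = 7540 rad/s
X_L = ωL = 9.05 Ω
X_C = 1/(ωC) = 6.11 Ω
Net reactance X = X_L − X_C = 2.94 Ω
Z = j2.94 Ω
|Z| = √(0² + 2.94²) = 2.94 Ω
I = V/|Z| = 200/2.94 = 68.1 A

68.1 A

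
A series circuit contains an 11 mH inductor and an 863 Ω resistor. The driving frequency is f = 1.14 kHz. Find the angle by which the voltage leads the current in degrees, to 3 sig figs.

5.22°

ω = 2πf = 7163 rad/s
X_L = ωL = 78.8 Ω
Z = 863 + j78.8 Ω
|Z| = √(863² + 78.8²) = 867 Ω
∠Z = arctan(78.8/863) = 5.22°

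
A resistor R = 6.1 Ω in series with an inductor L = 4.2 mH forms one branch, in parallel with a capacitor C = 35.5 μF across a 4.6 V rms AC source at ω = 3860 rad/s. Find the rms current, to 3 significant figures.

393 mA

X_L = ωL = 16.2 Ω
X_C = 1/(ωC) = 7.30 Ω
Branch 1 (R+jX_L): Z₁ = 6.10 + j16.2 Ω, |Z₁| = 17.3 Ω
Branch 2 (−jX_C): Z₂ = −j7.30 Ω
Parallel: Z = Z₁Z₂/(Z₁+Z₂), |Z| = 11.7 Ω, ∠Z = -76.2°
I = V/|Z| = 4.6/11.7 = 393 mA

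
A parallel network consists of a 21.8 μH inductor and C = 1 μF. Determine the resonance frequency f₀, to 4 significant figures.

34.09 kHz

ω₀ = 1/√(LC) = 1/√(2.18e-05 × 1e-06) = 214200 rad/s
f₀ = ω₀/(2π) = 34.09 kHz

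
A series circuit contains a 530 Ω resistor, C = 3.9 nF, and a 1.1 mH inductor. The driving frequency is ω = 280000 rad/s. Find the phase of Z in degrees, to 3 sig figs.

-48.9°

X_L = ωL = 308 Ω
X_C = 1/(ωC) = 916 Ω
Net reactance X = X_L − X_C = -608 Ω
Z = 530 − j608 Ω
|Z| = √(530² + 608²) = 806 Ω
∠Z = arctan(-608/530) = -48.9°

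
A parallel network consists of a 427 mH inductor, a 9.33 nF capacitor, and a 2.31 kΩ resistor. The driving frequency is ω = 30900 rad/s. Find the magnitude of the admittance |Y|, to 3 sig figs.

X_L = ωL = 13200 Ω
X_C = 1/(ωC) = 3470 Ω
Parallel: admittances add. Y = 1/R + 1/(jωL) + jωC
Y = (0.000433 + j0.000213) S
|Y| = 0.000482 S → |Z| = 1/|Y| = 2070 Ω, ∠Z = −∠Y = -26.1°

482 μS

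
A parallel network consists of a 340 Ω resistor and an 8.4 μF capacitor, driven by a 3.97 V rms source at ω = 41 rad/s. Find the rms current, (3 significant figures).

X_C = 1/(ωC) = 2900 Ω
Parallel: admittances add. Y = 1/R + jωC
Y = (0.00294 + j0.000344) S
|Y| = 0.00296 S → |Z| = 1/|Y| = 338 Ω, ∠Z = −∠Y = -6.68°
I = V/|Z| = 3.97/338 = 11.8 mA

11.8 mA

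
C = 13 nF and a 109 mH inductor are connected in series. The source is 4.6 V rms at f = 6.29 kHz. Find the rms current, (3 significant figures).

ω = 2πf = 39520 rad/s
X_L = ωL = 4310 Ω
X_C = 1/(ωC) = 1950 Ω
Net reactance X = X_L − X_C = 2360 Ω
Z = j2360 Ω
|Z| = √(0² + 2360²) = 2360 Ω
I = V/|Z| = 4.6/2360 = 1.95 mA

1.95 mA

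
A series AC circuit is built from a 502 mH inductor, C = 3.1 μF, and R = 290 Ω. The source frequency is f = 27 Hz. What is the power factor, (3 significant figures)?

0.158

ω = 2πf = 169.6 rad/s
X_L = ωL = 85.2 Ω
X_C = 1/(ωC) = 1900 Ω
Net reactance X = X_L − X_C = -1820 Ω
Z = 290 − j1820 Ω
|Z| = √(290² + 1820²) = 1840 Ω
∠Z = arctan(-1820/290) = -80.9°
cos φ = cos(-80.9°) = 0.158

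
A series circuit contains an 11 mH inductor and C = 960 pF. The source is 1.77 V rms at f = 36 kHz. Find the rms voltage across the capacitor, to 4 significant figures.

ω = 2πf = 226200 rad/s
X_L = ωL = 2488 Ω
X_C = 1/(ωC) = 4605 Ω
Net reactance X = X_L − X_C = -2117 Ω
Z = − j2117 Ω
|Z| = √(0² + 2117²) = 2117 Ω
I = V/|Z| = 836.1 μA
V_C = I·|Z_C| = 0.0008361 × 4605 = 3.850 V

3.850 V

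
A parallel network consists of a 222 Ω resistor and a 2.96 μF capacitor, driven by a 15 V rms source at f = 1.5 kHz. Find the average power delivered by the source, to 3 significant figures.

1.01 W

ω = 2πf = 9425 rad/s
X_C = 1/(ωC) = 35.8 Ω
Parallel: admittances add. Y = 1/R + jωC
Y = (0.00450 + j0.0279) S
|Y| = 0.0283 S → |Z| = 1/|Y| = 35.4 Ω, ∠Z = −∠Y = -80.8°
I = V/|Z| = 424 mA
P = VI cos φ = 15 × 0.424 × cos(-80.8°) = 1.01 W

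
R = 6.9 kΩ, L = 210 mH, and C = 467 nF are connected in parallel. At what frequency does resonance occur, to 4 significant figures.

508.2 Hz

ω₀ = 1/√(LC) = 1/√(0.21 × 4.67e-07) = 3193 rad/s
f₀ = ω₀/(2π) = 508.2 Hz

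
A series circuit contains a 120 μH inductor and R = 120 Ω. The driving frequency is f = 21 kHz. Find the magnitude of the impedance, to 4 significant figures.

121.0 Ω

ω = 2πf = 131900 rad/s
X_L = ωL = 15.83 Ω
Z = 120.0 + j15.83 Ω
|Z| = √(120.0² + 15.83²) = 121.0 Ω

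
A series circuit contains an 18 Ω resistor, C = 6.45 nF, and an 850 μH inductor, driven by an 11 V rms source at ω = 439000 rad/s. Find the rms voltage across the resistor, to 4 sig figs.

X_L = ωL = 373.1 Ω
X_C = 1/(ωC) = 353.2 Ω
Net reactance X = X_L − X_C = 19.99 Ω
Z = 18.00 + j19.99 Ω
|Z| = √(18.00² + 19.99²) = 26.90 Ω
I = V/|Z| = 409.0 mA
V_R = I·|Z_R| = 0.4090 × 18.00 = 7.361 V

7.361 V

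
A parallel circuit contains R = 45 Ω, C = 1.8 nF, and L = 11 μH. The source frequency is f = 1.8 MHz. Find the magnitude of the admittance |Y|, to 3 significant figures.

ω = 2πf = 1.131e+07 rad/s
X_L = ωL = 124 Ω
X_C = 1/(ωC) = 49.1 Ω
Parallel: admittances add. Y = 1/R + 1/(jωL) + jωC
Y = (0.0222 + j0.0123) S
|Y| = 0.0254 S → |Z| = 1/|Y| = 39.4 Ω, ∠Z = −∠Y = -29.0°

25.4 mS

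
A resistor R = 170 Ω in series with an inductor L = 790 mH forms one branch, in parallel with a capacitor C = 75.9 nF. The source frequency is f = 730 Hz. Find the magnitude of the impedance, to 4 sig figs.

13530 Ω

ω = 2πf = 4587 rad/s
X_L = ωL = 3624 Ω
X_C = 1/(ωC) = 2872 Ω
Branch 1 (R+jX_L): Z₁ = 170.0 + j3624 Ω, |Z₁| = 3627 Ω
Branch 2 (−jX_C): Z₂ = −j2872 Ω
Parallel: Z = Z₁Z₂/(Z₁+Z₂), |Z| = 13530 Ω, ∠Z = -79.93°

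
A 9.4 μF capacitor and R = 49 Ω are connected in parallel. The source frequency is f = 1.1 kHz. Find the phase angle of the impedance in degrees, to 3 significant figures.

ω = 2πf = 6912 rad/s
X_C = 1/(ωC) = 15.4 Ω
Parallel: admittances add. Y = 1/R + jωC
Y = (0.0204 + j0.0650) S
|Y| = 0.0681 S → |Z| = 1/|Y| = 14.7 Ω, ∠Z = −∠Y = -72.6°

-72.6°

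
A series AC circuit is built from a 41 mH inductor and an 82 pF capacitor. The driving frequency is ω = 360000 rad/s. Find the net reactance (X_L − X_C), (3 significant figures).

X_L = ωL = 14800 Ω
X_C = 1/(ωC) = 33900 Ω
X = 14800 − 33900 = -19100 Ω

-19100 Ω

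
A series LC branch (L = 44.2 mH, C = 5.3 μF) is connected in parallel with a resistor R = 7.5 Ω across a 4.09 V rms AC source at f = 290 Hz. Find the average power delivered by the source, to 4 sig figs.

2.230 W

ω = 2πf = 1822 rad/s
X_L = ωL = 80.54 Ω
X_C = 1/(ωC) = 103.5 Ω
Branch 1: Z₁ = R = 7.500 Ω
Branch 2 (series LC): Z₂ = j(X_L − X_C) = −j23.01 Ω
Parallel: Z = Z₁Z₂/(Z₁+Z₂), |Z| = 7.131 Ω, ∠Z = -18.05°
I = V/|Z| = 573.6 mA
P = VI cos φ = 4.09 × 0.5736 × cos(-18.05°) = 2.230 W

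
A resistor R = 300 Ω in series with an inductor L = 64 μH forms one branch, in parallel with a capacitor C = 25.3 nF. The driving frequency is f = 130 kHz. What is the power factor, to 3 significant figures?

0.159

ω = 2πf = 816800 rad/s
X_L = ωL = 52.3 Ω
X_C = 1/(ωC) = 48.4 Ω
Branch 1 (R+jX_L): Z₁ = 300 + j52.3 Ω, |Z₁| = 305 Ω
Branch 2 (−jX_C): Z₂ = −j48.4 Ω
Parallel: Z = Z₁Z₂/(Z₁+Z₂), |Z| = 49.1 Ω, ∠Z = -80.9°
cos φ = cos(-80.9°) = 0.159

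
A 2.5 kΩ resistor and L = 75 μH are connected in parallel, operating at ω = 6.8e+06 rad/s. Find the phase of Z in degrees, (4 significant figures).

X_L = ωL = 510.0 Ω
Parallel: admittances add. Y = 1/R + 1/(jωL)
Y = (0.0004000 − j0.001961) S
|Y| = 0.002001 S → |Z| = 1/|Y| = 499.7 Ω, ∠Z = −∠Y = 78.47°

78.47°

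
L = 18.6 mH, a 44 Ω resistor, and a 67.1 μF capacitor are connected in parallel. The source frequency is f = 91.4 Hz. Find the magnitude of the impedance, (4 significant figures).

ω = 2πf = 574.3 rad/s
X_L = ωL = 10.68 Ω
X_C = 1/(ωC) = 25.95 Ω
Parallel: admittances add. Y = 1/R + 1/(jωL) + jωC
Y = (0.02273 − j0.05508) S
|Y| = 0.05959 S → |Z| = 1/|Y| = 16.78 Ω, ∠Z = −∠Y = 67.58°

16.78 Ω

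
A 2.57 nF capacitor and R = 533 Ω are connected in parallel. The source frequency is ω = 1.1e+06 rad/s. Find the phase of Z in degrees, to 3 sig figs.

-56.4°

X_C = 1/(ωC) = 354 Ω
Parallel: admittances add. Y = 1/R + jωC
Y = (0.00188 + j0.00283) S
|Y| = 0.00339 S → |Z| = 1/|Y| = 295 Ω, ∠Z = −∠Y = -56.4°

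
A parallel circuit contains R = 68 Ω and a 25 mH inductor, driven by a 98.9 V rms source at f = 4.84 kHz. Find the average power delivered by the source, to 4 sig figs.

ω = 2πf = 30410 rad/s
X_L = ωL = 760.3 Ω
Parallel: admittances add. Y = 1/R + 1/(jωL)
Y = (0.01471 − j0.001315) S
|Y| = 0.01476 S → |Z| = 1/|Y| = 67.73 Ω, ∠Z = −∠Y = 5.111°
I = V/|Z| = 1.460 A
P = VI cos φ = 98.9 × 1.460 × cos(5.111°) = 143.8 W

143.8 W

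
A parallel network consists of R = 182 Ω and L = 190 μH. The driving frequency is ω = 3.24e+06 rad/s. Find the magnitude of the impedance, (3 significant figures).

175 Ω

X_L = ωL = 616 Ω
Parallel: admittances add. Y = 1/R + 1/(jωL)
Y = (0.00549 − j0.00162) S
|Y| = 0.00573 S → |Z| = 1/|Y| = 175 Ω, ∠Z = −∠Y = 16.5°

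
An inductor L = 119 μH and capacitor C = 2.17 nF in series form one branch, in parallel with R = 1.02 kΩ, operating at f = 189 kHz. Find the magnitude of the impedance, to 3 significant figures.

ω = 2πf = 1.188e+06 rad/s
X_L = ωL = 141 Ω
X_C = 1/(ωC) = 388 Ω
Branch 1: Z₁ = R = 1020 Ω
Branch 2 (series LC): Z₂ = j(X_L − X_C) = −j247 Ω
Parallel: Z = Z₁Z₂/(Z₁+Z₂), |Z| = 240 Ω, ∠Z = -76.4°

240 Ω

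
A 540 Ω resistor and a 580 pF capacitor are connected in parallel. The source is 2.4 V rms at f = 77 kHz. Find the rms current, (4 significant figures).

ω = 2πf = 483800 rad/s
X_C = 1/(ωC) = 3564 Ω
Parallel: admittances add. Y = 1/R + jωC
Y = (0.001852 + j0.0002806) S
|Y| = 0.001873 S → |Z| = 1/|Y| = 533.9 Ω, ∠Z = −∠Y = -8.616°
I = V/|Z| = 2.4/533.9 = 4.495 mA

4.495 mA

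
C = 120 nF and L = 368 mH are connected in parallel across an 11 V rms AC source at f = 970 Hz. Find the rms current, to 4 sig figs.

ω = 2πf = 6095 rad/s
X_L = ωL = 2243 Ω
X_C = 1/(ωC) = 1367 Ω
Parallel: admittances add. Y = 1/(jωL) + jωC
Y = (0 + j0.0002855) S
|Y| = 0.0002855 S → |Z| = 1/|Y| = 3503 Ω, ∠Z = −∠Y = -90.00°
I = V/|Z| = 11/3503 = 3.141 mA

3.141 mA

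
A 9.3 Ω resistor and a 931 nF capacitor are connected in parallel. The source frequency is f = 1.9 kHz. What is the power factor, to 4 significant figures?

ω = 2πf = 11940 rad/s
X_C = 1/(ωC) = 89.97 Ω
Parallel: admittances add. Y = 1/R + jωC
Y = (0.1075 + j0.01111) S
|Y| = 0.1081 S → |Z| = 1/|Y| = 9.251 Ω, ∠Z = −∠Y = -5.901°
cos φ = cos(-5.901°) = 0.9947

0.9947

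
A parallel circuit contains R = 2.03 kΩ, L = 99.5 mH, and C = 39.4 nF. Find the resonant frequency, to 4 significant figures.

ω₀ = 1/√(LC) = 1/√(0.0995 × 3.94e-08) = 15970 rad/s
f₀ = ω₀/(2π) = 2.542 kHz

2.542 kHz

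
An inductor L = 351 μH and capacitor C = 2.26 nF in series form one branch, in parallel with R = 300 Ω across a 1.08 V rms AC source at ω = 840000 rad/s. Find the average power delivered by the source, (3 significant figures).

3.89 mW

X_L = ωL = 295 Ω
X_C = 1/(ωC) = 527 Ω
Branch 1: Z₁ = R = 300 Ω
Branch 2 (series LC): Z₂ = j(X_L − X_C) = −j232 Ω
Parallel: Z = Z₁Z₂/(Z₁+Z₂), |Z| = 183 Ω, ∠Z = -52.3°
I = V/|Z| = 5.89 mA
P = VI cos φ = 1.08 × 0.00589 × cos(-52.3°) = 3.89 mW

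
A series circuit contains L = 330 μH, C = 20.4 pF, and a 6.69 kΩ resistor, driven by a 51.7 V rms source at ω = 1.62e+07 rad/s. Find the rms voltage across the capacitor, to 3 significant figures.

X_L = ωL = 5350 Ω
X_C = 1/(ωC) = 3030 Ω
Net reactance X = X_L − X_C = 2320 Ω
Z = 6690 + j2320 Ω
|Z| = √(6690² + 2320²) = 7080 Ω
I = V/|Z| = 7.30 mA
V_C = I·|Z_C| = 0.00730 × 3030 = 22.1 V

22.1 V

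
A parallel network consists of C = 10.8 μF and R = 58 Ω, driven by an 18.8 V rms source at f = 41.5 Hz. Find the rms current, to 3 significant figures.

328 mA

ω = 2πf = 260.8 rad/s
X_C = 1/(ωC) = 355 Ω
Parallel: admittances add. Y = 1/R + jωC
Y = (0.0172 + j0.00282) S
|Y| = 0.0175 S → |Z| = 1/|Y| = 57.2 Ω, ∠Z = −∠Y = -9.28°
I = V/|Z| = 18.8/57.2 = 328 mA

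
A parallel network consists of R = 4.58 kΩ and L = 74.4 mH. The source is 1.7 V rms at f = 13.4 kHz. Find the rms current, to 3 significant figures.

460 μA

ω = 2πf = 84190 rad/s
X_L = ωL = 6260 Ω
Parallel: admittances add. Y = 1/R + 1/(jωL)
Y = (0.000218 − j0.000160) S
|Y| = 0.000270 S → |Z| = 1/|Y| = 3700 Ω, ∠Z = −∠Y = 36.2°
I = V/|Z| = 1.7/3700 = 460 μA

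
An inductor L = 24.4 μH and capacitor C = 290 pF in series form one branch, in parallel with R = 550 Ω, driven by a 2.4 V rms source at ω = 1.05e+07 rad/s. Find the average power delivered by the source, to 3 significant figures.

10.5 mW

X_L = ωL = 256 Ω
X_C = 1/(ωC) = 328 Ω
Branch 1: Z₁ = R = 550 Ω
Branch 2 (series LC): Z₂ = j(X_L − X_C) = −j72.2 Ω
Parallel: Z = Z₁Z₂/(Z₁+Z₂), |Z| = 71.6 Ω, ∠Z = -82.5°
I = V/|Z| = 33.5 mA
P = VI cos φ = 2.4 × 0.0335 × cos(-82.5°) = 10.5 mW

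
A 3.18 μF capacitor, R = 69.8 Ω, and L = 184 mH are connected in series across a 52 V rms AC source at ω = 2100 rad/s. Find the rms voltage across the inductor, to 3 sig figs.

X_L = ωL = 386 Ω
X_C = 1/(ωC) = 150 Ω
Net reactance X = X_L − X_C = 237 Ω
Z = 69.8 + j237 Ω
|Z| = √(69.8² + 237²) = 247 Ω
I = V/|Z| = 211 mA
V_L = I·|Z_L| = 0.211 × 386 = 81.4 V

81.4 V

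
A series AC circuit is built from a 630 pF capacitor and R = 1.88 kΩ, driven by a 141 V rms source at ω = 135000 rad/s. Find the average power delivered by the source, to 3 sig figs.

X_C = 1/(ωC) = 11800 Ω
Z = 1880 − j11800 Ω
|Z| = √(1880² + 11800²) = 11900 Ω
∠Z = arctan(-11800/1880) = -80.9°
I = V/|Z| = 11.8 mA
P = VI cos φ = 141 × 0.0118 × cos(-80.9°) = 264 mW

264 mW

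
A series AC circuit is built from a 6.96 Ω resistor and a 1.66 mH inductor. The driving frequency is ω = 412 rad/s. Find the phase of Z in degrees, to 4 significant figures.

X_L = ωL = 0.6839 Ω
Z = 6.960 + j0.6839 Ω
|Z| = √(6.960² + 0.6839²) = 6.994 Ω
∠Z = arctan(0.6839/6.960) = 5.612°

5.612°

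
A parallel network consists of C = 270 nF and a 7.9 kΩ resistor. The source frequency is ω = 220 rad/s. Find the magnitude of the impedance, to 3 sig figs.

7150 Ω

X_C = 1/(ωC) = 16800 Ω
Parallel: admittances add. Y = 1/R + jωC
Y = (0.000127 + j5.94e-05) S
|Y| = 0.000140 S → |Z| = 1/|Y| = 7150 Ω, ∠Z = −∠Y = -25.1°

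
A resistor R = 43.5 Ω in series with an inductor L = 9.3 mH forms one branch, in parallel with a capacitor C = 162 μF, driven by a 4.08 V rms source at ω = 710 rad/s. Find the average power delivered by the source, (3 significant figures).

374 mW

X_L = ωL = 6.60 Ω
X_C = 1/(ωC) = 8.69 Ω
Branch 1 (R+jX_L): Z₁ = 43.5 + j6.60 Ω, |Z₁| = 44.0 Ω
Branch 2 (−jX_C): Z₂ = −j8.69 Ω
Parallel: Z = Z₁Z₂/(Z₁+Z₂), |Z| = 8.78 Ω, ∠Z = -78.6°
I = V/|Z| = 465 mA
P = VI cos φ = 4.08 × 0.465 × cos(-78.6°) = 374 mW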